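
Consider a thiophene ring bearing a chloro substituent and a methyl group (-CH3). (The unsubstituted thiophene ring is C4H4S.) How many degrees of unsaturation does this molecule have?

Atom tally by fragment:
  thiophene ring core → C:4 H:4 S:1
  (− 2 ring H displaced by substituents)
  + Cl → Cl:1
  + CH3 → C:1 H:3
Element totals:
  C: 5
  H: 5
  Cl: 1
  S: 1
Molecular formula: C5H5ClS.
DoU = (2C + 2 + N − H − X) / 2 = (2·5 + 2 + 0 − 5 − 1) / 2 = 3.

3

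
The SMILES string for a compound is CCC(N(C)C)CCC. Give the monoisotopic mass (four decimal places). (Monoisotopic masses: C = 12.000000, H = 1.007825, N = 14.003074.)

129.1517

Atom tally by fragment:
  CH3 → C:1 H:3
  CH2 → C:1 H:2
  CH(N(CH3)2) → C:3 H:7 N:1
  CH2 → C:1 H:2
  CH2 → C:1 H:2
  CH3 → C:1 H:3
Element totals:
  C: 8
  H: 19
  N: 1
Molecular formula: C8H19N.
  M = 8(12.0) + 19(1.007825) + 14.003074
    = 96.000000 + 19.148675 + 14.003074 = 129.151749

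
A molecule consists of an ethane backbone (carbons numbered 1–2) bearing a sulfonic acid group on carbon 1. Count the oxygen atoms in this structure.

3

Atom tally by fragment:
  HO3SCH2 → C:1 H:3 S:1 O:3
  CH3 → C:1 H:3
Element totals:
  C: 2
  H: 6
  O: 3
  S: 1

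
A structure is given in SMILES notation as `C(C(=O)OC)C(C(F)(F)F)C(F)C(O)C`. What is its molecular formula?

Atom tally by fragment:
  CH3OOCCH2 → C:3 H:5 O:2
  CH(CF3) → C:2 H:1 F:3
  CH(F) → C:1 H:1 F:1
  CH(OH) → C:1 H:2 O:1
  CH3 → C:1 H:3
Element totals:
  C: 8
  H: 12
  F: 4
  O: 3

C8H12F4O3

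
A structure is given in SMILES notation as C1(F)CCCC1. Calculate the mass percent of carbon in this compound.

68.15%

Atom tally by fragment:
  cyclopentane ring core → C:5 H:10
  (− 1 ring H displaced by substituents)
  + F → F:1
Element totals:
  C: 5
  H: 9
  F: 1
Molecular formula: C5H9F.
Molar mass = 88.125 g/mol.
Mass from C: 5 × 12.011 = 60.055 g/mol.
%C = 60.055 / 88.125 × 100 = 68.15%.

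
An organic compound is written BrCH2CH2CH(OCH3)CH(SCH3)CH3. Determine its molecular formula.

C7H15BrOS

Atom tally by fragment:
  BrCH2 → C:1 H:2 Br:1
  CH2 → C:1 H:2
  CH(OCH3) → C:2 H:4 O:1
  CH(SCH3) → C:2 H:4 S:1
  CH3 → C:1 H:3
Element totals:
  C: 7
  H: 15
  Br: 1
  O: 1
  S: 1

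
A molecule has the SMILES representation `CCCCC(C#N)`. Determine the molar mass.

Atom tally by fragment:
  CH3 → C:1 H:3
  CH2 → C:1 H:2
  CH2 → C:1 H:2
  CH2 → C:1 H:2
  CH2CN → C:2 H:2 N:1
Element totals:
  C: 6
  H: 11
  N: 1
Molecular formula: C6H11N.
  M = 6(12.011) + 11(1.008) + 14.007
    = 72.066 + 11.088 + 14.007 = 97.161

97.16 g/mol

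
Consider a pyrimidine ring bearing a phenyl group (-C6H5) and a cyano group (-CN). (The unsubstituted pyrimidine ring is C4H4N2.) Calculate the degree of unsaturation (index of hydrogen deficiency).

Atom tally by fragment:
  pyrimidine ring core → C:4 H:4 N:2
  (− 2 ring H displaced by substituents)
  + C6H5 → C:6 H:5
  + CN → C:1 N:1
Element totals:
  C: 11
  H: 7
  N: 3
Molecular formula: C11H7N3.
DoU = (2C + 2 + N − H − X) / 2 = (2·11 + 2 + 3 − 7 − 0) / 2 = 10.

10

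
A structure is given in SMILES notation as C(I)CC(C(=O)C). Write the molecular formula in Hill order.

Atom tally by fragment:
  ICH2 → C:1 H:2 I:1
  CH2 → C:1 H:2
  CH2COCH3 → C:3 H:5 O:1
Element totals:
  C: 5
  H: 9
  I: 1
  O: 1

C5H9IO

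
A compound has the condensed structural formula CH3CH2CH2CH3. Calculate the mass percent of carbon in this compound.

82.66%

Element totals:
  C: 4
  H: 10
Molecular formula: C4H10.
Molar mass = 58.124 g/mol.
Mass from C: 4 × 12.011 = 48.044 g/mol.
%C = 48.044 / 58.124 × 100 = 82.66%.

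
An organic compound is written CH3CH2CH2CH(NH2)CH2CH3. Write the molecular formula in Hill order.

C6H15N

Element totals:
  C: 6
  H: 15
  N: 1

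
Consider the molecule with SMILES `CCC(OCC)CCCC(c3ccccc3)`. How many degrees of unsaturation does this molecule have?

4

Atom tally by fragment:
  CH3 → C:1 H:3
  CH2 → C:1 H:2
  CH(OC2H5) → C:3 H:6 O:1
  CH2 → C:1 H:2
  CH2 → C:1 H:2
  CH2 → C:1 H:2
  CH2C6H5 → C:7 H:7
Element totals:
  C: 15
  H: 24
  O: 1
Molecular formula: C15H24O.
DoU = (2C + 2 + N − H − X) / 2 = (2·15 + 2 + 0 − 24 − 0) / 2 = 4.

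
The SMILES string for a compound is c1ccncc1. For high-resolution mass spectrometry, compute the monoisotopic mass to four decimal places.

79.0422

Atom tally by fragment:
  pyridine ring core → C:5 H:5 N:1
Element totals:
  C: 5
  H: 5
  N: 1
Molecular formula: C5H5N.
  M = 5(12.0) + 5(1.007825) + 14.003074
    = 60.000000 + 5.039125 + 14.003074 = 79.042199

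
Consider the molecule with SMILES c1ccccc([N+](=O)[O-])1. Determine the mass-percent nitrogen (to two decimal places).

Atom tally by fragment:
  benzene ring core → C:6 H:6
  (− 1 ring H displaced by substituents)
  + NO2 → N:1 O:2
Element totals:
  C: 6
  H: 5
  N: 1
  O: 2
Molecular formula: C6H5NO2.
Molar mass = 123.111 g/mol.
Mass from N: 1 × 14.007 = 14.007 g/mol.
%N = 14.007 / 123.111 × 100 = 11.38%.

11.38%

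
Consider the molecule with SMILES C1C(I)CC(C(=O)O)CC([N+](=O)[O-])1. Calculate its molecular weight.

299.06 g/mol

Atom tally by fragment:
  cyclohexane ring core → C:6 H:12
  (− 3 ring H displaced by substituents)
  + I → I:1
  + COOH → C:1 H:1 O:2
  + NO2 → N:1 O:2
Element totals:
  C: 7
  H: 10
  I: 1
  N: 1
  O: 4
Molecular formula: C7H10INO4.
  M = 7(12.011) + 10(1.008) + 126.904 + 14.007 + 4(15.999)
    = 84.077 + 10.080 + 126.904 + 14.007 + 63.996 = 299.064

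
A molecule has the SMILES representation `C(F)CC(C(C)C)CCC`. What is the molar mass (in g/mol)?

Atom tally by fragment:
  FCH2 → C:1 H:2 F:1
  CH2 → C:1 H:2
  CH(CH(CH3)2) → C:4 H:8
  CH2 → C:1 H:2
  CH2 → C:1 H:2
  CH3 → C:1 H:3
Element totals:
  C: 9
  H: 19
  F: 1
Molecular formula: C9H19F.
  M = 9(12.011) + 19(1.008) + 18.998
    = 108.099 + 19.152 + 18.998 = 146.249

146.25 g/mol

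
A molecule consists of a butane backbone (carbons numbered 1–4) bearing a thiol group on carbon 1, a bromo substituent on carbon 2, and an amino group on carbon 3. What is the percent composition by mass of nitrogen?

7.61%

Atom tally by fragment:
  HSCH2 → C:1 H:3 S:1
  CH(Br) → C:1 H:1 Br:1
  CH(NH2) → C:1 H:3 N:1
  CH3 → C:1 H:3
Element totals:
  C: 4
  H: 10
  Br: 1
  N: 1
  S: 1
Molecular formula: C4H10BrNS.
Molar mass = 184.095 g/mol.
Mass from N: 1 × 14.007 = 14.007 g/mol.
%N = 14.007 / 184.095 × 100 = 7.61%.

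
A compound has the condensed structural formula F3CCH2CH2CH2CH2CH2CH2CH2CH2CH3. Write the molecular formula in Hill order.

C10H19F3

Atom tally by fragment:
  F3CCH2 → C:2 H:2 F:3
  CH2 → C:1 H:2
  CH2 → C:1 H:2
  CH2 → C:1 H:2
  CH2 → C:1 H:2
  CH2 → C:1 H:2
  CH2 → C:1 H:2
  CH2 → C:1 H:2
  CH3 → C:1 H:3
Element totals:
  C: 10
  H: 19
  F: 3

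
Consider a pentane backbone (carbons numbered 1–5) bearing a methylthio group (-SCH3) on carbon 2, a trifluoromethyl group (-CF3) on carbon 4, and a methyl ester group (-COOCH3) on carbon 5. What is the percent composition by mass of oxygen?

Atom tally by fragment:
  CH3 → C:1 H:3
  CH(SCH3) → C:2 H:4 S:1
  CH2 → C:1 H:2
  CH(CF3) → C:2 H:1 F:3
  CH2COOCH3 → C:3 H:5 O:2
Element totals:
  C: 9
  H: 15
  F: 3
  O: 2
  S: 1
Molecular formula: C9H15F3O2S.
Molar mass = 244.271 g/mol.
Mass from O: 2 × 15.999 = 31.998 g/mol.
%O = 31.998 / 244.271 × 100 = 13.10%.

13.10%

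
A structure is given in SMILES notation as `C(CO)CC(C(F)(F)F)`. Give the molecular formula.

Atom tally by fragment:
  HOCH2CH2 → C:2 H:5 O:1
  CH2 → C:1 H:2
  CH2CF3 → C:2 H:2 F:3
Element totals:
  C: 5
  H: 9
  F: 3
  O: 1

C5H9F3O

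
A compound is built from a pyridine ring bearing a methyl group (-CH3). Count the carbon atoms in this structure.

6

Atom tally by fragment:
  pyridine ring core → C:5 H:5 N:1
  (− 1 ring H displaced by substituents)
  + CH3 → C:1 H:3
Element totals:
  C: 6
  H: 7
  N: 1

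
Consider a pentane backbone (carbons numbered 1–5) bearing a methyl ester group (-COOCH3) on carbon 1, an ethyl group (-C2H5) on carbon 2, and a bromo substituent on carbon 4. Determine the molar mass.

237.14 g/mol

Atom tally by fragment:
  CH3OOCCH2 → C:3 H:5 O:2
  CH(C2H5) → C:3 H:6
  CH2 → C:1 H:2
  CH(Br) → C:1 H:1 Br:1
  CH3 → C:1 H:3
Element totals:
  C: 9
  H: 17
  Br: 1
  O: 2
Molecular formula: C9H17BrO2.
  M = 9(12.011) + 17(1.008) + 79.904 + 2(15.999)
    = 108.099 + 17.136 + 79.904 + 31.998 = 237.137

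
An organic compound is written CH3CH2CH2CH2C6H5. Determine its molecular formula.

C10H14

Element totals:
  C: 10
  H: 14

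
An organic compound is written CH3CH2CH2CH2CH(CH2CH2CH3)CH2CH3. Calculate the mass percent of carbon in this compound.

Element totals:
  C: 10
  H: 22
Molecular formula: C10H22.
Molar mass = 142.286 g/mol.
Mass from C: 10 × 12.011 = 120.110 g/mol.
%C = 120.110 / 142.286 × 100 = 84.41%.

84.41%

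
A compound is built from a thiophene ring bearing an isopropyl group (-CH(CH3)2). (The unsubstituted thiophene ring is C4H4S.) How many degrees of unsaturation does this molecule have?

Atom tally by fragment:
  thiophene ring core → C:4 H:4 S:1
  (− 1 ring H displaced by substituents)
  + CH(CH3)2 → C:3 H:7
Element totals:
  C: 7
  H: 10
  S: 1
Molecular formula: C7H10S.
DoU = (2C + 2 + N − H − X) / 2 = (2·7 + 2 + 0 − 10 − 0) / 2 = 3.

3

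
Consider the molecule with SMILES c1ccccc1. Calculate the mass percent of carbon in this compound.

92.26%

Atom tally by fragment:
  benzene ring core → C:6 H:6
Element totals:
  C: 6
  H: 6
Molecular formula: C6H6.
Molar mass = 78.114 g/mol.
Mass from C: 6 × 12.011 = 72.066 g/mol.
%C = 72.066 / 78.114 × 100 = 92.26%.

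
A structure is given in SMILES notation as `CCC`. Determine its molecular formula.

C3H8

Atom tally by fragment:
  CH3 → C:1 H:3
  CH2 → C:1 H:2
  CH3 → C:1 H:3
Element totals:
  C: 3
  H: 8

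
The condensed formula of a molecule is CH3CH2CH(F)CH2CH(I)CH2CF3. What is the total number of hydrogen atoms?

Atom tally by fragment:
  CH3 → C:1 H:3
  CH2 → C:1 H:2
  CH(F) → C:1 H:1 F:1
  CH2 → C:1 H:2
  CH(I) → C:1 H:1 I:1
  CH2CF3 → C:2 H:2 F:3
Element totals:
  C: 7
  H: 11
  F: 4
  I: 1

11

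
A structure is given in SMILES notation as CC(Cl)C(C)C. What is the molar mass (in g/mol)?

Atom tally by fragment:
  CH3 → C:1 H:3
  CH(Cl) → C:1 H:1 Cl:1
  CH(CH3) → C:2 H:4
  CH3 → C:1 H:3
Element totals:
  C: 5
  H: 11
  Cl: 1
Molecular formula: C5H11Cl.
  M = 5(12.011) + 11(1.008) + 35.45
    = 60.055 + 11.088 + 35.450 = 106.593

106.59 g/mol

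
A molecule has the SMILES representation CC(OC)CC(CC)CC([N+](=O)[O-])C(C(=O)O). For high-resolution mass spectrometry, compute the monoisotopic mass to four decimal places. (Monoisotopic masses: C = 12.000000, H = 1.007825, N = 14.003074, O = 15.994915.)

247.1420

Atom tally by fragment:
  CH3 → C:1 H:3
  CH(OCH3) → C:2 H:4 O:1
  CH2 → C:1 H:2
  CH(C2H5) → C:3 H:6
  CH2 → C:1 H:2
  CH(NO2) → C:1 H:1 N:1 O:2
  CH2COOH → C:2 H:3 O:2
Element totals:
  C: 11
  H: 21
  N: 1
  O: 5
Molecular formula: C11H21NO5.
  M = 11(12.0) + 21(1.007825) + 14.003074 + 5(15.994915)
    = 132.000000 + 21.164325 + 14.003074 + 79.974575 = 247.141974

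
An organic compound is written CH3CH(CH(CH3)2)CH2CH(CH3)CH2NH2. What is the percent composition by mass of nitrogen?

Atom tally by fragment:
  CH3 → C:1 H:3
  CH(CH(CH3)2) → C:4 H:8
  CH2 → C:1 H:2
  CH(CH3) → C:2 H:4
  CH2NH2 → C:1 H:4 N:1
Element totals:
  C: 9
  H: 21
  N: 1
Molecular formula: C9H21N.
Molar mass = 143.274 g/mol.
Mass from N: 1 × 14.007 = 14.007 g/mol.
%N = 14.007 / 143.274 × 100 = 9.78%.

9.78%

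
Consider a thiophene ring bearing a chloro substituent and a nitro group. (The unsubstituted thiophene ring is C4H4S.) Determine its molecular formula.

C4H2ClNO2S

Atom tally by fragment:
  thiophene ring core → C:4 H:4 S:1
  (− 2 ring H displaced by substituents)
  + Cl → Cl:1
  + NO2 → N:1 O:2
Element totals:
  C: 4
  H: 2
  Cl: 1
  N: 1
  O: 2
  S: 1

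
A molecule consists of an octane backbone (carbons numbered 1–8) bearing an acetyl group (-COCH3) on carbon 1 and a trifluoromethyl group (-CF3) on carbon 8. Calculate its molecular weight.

224.27 g/mol

Atom tally by fragment:
  CH3COCH2 → C:3 H:5 O:1
  CH2 → C:1 H:2
  CH2 → C:1 H:2
  CH2 → C:1 H:2
  CH2 → C:1 H:2
  CH2 → C:1 H:2
  CH2 → C:1 H:2
  CH2CF3 → C:2 H:2 F:3
Element totals:
  C: 11
  H: 19
  F: 3
  O: 1
Molecular formula: C11H19F3O.
  M = 11(12.011) + 19(1.008) + 3(18.998) + 15.999
    = 132.121 + 19.152 + 56.994 + 15.999 = 224.266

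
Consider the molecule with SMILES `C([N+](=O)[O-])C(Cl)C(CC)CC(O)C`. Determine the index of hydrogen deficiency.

Atom tally by fragment:
  O2NCH2 → C:1 H:2 N:1 O:2
  CH(Cl) → C:1 H:1 Cl:1
  CH(C2H5) → C:3 H:6
  CH2 → C:1 H:2
  CH(OH) → C:1 H:2 O:1
  CH3 → C:1 H:3
Element totals:
  C: 8
  H: 16
  Cl: 1
  N: 1
  O: 3
Molecular formula: C8H16ClNO3.
DoU = (2C + 2 + N − H − X) / 2 = (2·8 + 2 + 1 − 16 − 1) / 2 = 1.

1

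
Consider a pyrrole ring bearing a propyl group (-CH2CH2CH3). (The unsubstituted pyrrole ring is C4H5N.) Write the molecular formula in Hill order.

Atom tally by fragment:
  pyrrole ring core → C:4 H:5 N:1
  (− 1 ring H displaced by substituents)
  + CH2CH2CH3 → C:3 H:7
Element totals:
  C: 7
  H: 11
  N: 1

C7H11N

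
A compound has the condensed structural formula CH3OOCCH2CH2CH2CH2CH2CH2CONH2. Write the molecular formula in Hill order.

Atom tally by fragment:
  CH3OOCCH2 → C:3 H:5 O:2
  CH2 → C:1 H:2
  CH2 → C:1 H:2
  CH2 → C:1 H:2
  CH2 → C:1 H:2
  CH2CONH2 → C:2 H:4 O:1 N:1
Element totals:
  C: 9
  H: 17
  N: 1
  O: 3

C9H17NO3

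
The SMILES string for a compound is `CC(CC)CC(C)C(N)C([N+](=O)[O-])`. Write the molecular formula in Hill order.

Atom tally by fragment:
  CH3 → C:1 H:3
  CH(C2H5) → C:3 H:6
  CH2 → C:1 H:2
  CH(CH3) → C:2 H:4
  CH(NH2) → C:1 H:3 N:1
  CH2NO2 → C:1 H:2 N:1 O:2
Element totals:
  C: 9
  H: 20
  N: 2
  O: 2

C9H20N2O2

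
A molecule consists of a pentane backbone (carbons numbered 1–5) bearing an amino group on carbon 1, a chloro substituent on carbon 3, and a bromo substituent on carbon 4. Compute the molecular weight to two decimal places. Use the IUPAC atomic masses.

200.50 g/mol

Atom tally by fragment:
  H2NCH2 → C:1 H:4 N:1
  CH2 → C:1 H:2
  CH(Cl) → C:1 H:1 Cl:1
  CH(Br) → C:1 H:1 Br:1
  CH3 → C:1 H:3
Element totals:
  C: 5
  H: 11
  Br: 1
  Cl: 1
  N: 1
Molecular formula: C5H11BrClN.
  M = 5(12.011) + 11(1.008) + 79.904 + 35.45 + 14.007
    = 60.055 + 11.088 + 79.904 + 35.450 + 14.007 = 200.504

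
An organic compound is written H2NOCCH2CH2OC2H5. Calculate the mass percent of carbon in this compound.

51.26%

Atom tally by fragment:
  H2NOCCH2 → C:2 H:4 O:1 N:1
  CH2OC2H5 → C:3 H:7 O:1
Element totals:
  C: 5
  H: 11
  N: 1
  O: 2
Molecular formula: C5H11NO2.
Molar mass = 117.148 g/mol.
Mass from C: 5 × 12.011 = 60.055 g/mol.
%C = 60.055 / 117.148 × 100 = 51.26%.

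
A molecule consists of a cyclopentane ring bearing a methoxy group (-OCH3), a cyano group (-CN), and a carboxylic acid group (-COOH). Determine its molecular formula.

Atom tally by fragment:
  cyclopentane ring core → C:5 H:10
  (− 3 ring H displaced by substituents)
  + OCH3 → C:1 H:3 O:1
  + CN → C:1 N:1
  + COOH → C:1 H:1 O:2
Element totals:
  C: 8
  H: 11
  N: 1
  O: 3

C8H11NO3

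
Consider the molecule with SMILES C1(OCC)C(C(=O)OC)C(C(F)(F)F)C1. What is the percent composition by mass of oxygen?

Atom tally by fragment:
  cyclobutane ring core → C:4 H:8
  (− 3 ring H displaced by substituents)
  + OC2H5 → C:2 H:5 O:1
  + COOCH3 → C:2 H:3 O:2
  + CF3 → C:1 F:3
Element totals:
  C: 9
  H: 13
  F: 3
  O: 3
Molecular formula: C9H13F3O3.
Molar mass = 226.194 g/mol.
Mass from O: 3 × 15.999 = 47.997 g/mol.
%O = 47.997 / 226.194 × 100 = 21.22%.

21.22%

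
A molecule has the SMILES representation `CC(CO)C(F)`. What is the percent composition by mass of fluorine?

Atom tally by fragment:
  CH3 → C:1 H:3
  CH(CH2OH) → C:2 H:4 O:1
  CH2F → C:1 H:2 F:1
Element totals:
  C: 4
  H: 9
  F: 1
  O: 1
Molecular formula: C4H9FO.
Molar mass = 92.113 g/mol.
Mass from F: 1 × 18.998 = 18.998 g/mol.
%F = 18.998 / 92.113 × 100 = 20.62%.

20.62%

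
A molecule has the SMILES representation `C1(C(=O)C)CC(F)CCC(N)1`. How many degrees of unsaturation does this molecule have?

2

Atom tally by fragment:
  cyclohexane ring core → C:6 H:12
  (− 3 ring H displaced by substituents)
  + COCH3 → C:2 H:3 O:1
  + F → F:1
  + NH2 → N:1 H:2
Element totals:
  C: 8
  H: 14
  F: 1
  N: 1
  O: 1
Molecular formula: C8H14FNO.
DoU = (2C + 2 + N − H − X) / 2 = (2·8 + 2 + 1 − 14 − 1) / 2 = 2.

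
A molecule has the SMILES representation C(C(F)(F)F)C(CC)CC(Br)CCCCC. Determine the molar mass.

Atom tally by fragment:
  F3CCH2 → C:2 H:2 F:3
  CH(C2H5) → C:3 H:6
  CH2 → C:1 H:2
  CH(Br) → C:1 H:1 Br:1
  CH2 → C:1 H:2
  CH2 → C:1 H:2
  CH2 → C:1 H:2
  CH2 → C:1 H:2
  CH3 → C:1 H:3
Element totals:
  C: 12
  H: 22
  Br: 1
  F: 3
Molecular formula: C12H22BrF3.
  M = 12(12.011) + 22(1.008) + 79.904 + 3(18.998)
    = 144.132 + 22.176 + 79.904 + 56.994 = 303.206

303.21 g/mol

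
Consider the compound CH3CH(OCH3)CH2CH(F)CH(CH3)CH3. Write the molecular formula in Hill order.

Element totals:
  C: 8
  H: 17
  F: 1
  O: 1

C8H17FO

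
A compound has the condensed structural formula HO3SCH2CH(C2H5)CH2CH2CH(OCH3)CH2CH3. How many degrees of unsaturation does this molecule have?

0

Atom tally by fragment:
  HO3SCH2 → C:1 H:3 S:1 O:3
  CH(C2H5) → C:3 H:6
  CH2 → C:1 H:2
  CH2 → C:1 H:2
  CH(OCH3) → C:2 H:4 O:1
  CH2 → C:1 H:2
  CH3 → C:1 H:3
Element totals:
  C: 10
  H: 22
  O: 4
  S: 1
Molecular formula: C10H22O4S.
DoU = (2C + 2 + N − H − X) / 2 = (2·10 + 2 + 0 − 22 − 0) / 2 = 0.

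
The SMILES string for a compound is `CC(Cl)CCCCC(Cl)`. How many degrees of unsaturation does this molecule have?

Atom tally by fragment:
  CH3 → C:1 H:3
  CH(Cl) → C:1 H:1 Cl:1
  CH2 → C:1 H:2
  CH2 → C:1 H:2
  CH2 → C:1 H:2
  CH2 → C:1 H:2
  CH2Cl → C:1 H:2 Cl:1
Element totals:
  C: 7
  H: 14
  Cl: 2
Molecular formula: C7H14Cl2.
DoU = (2C + 2 + N − H − X) / 2 = (2·7 + 2 + 0 − 14 − 2) / 2 = 0.

0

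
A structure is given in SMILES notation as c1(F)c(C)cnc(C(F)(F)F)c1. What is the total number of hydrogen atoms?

Atom tally by fragment:
  pyridine ring core → C:5 H:5 N:1
  (− 3 ring H displaced by substituents)
  + F → F:1
  + CH3 → C:1 H:3
  + CF3 → C:1 F:3
Element totals:
  C: 7
  H: 5
  F: 4
  N: 1

5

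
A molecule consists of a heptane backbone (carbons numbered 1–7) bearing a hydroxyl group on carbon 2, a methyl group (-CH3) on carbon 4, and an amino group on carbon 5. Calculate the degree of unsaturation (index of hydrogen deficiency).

Atom tally by fragment:
  CH3 → C:1 H:3
  CH(OH) → C:1 H:2 O:1
  CH2 → C:1 H:2
  CH(CH3) → C:2 H:4
  CH(NH2) → C:1 H:3 N:1
  CH2 → C:1 H:2
  CH3 → C:1 H:3
Element totals:
  C: 8
  H: 19
  N: 1
  O: 1
Molecular formula: C8H19NO.
DoU = (2C + 2 + N − H − X) / 2 = (2·8 + 2 + 1 − 19 − 0) / 2 = 0.

0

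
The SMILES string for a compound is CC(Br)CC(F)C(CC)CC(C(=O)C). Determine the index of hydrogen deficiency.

Atom tally by fragment:
  CH3 → C:1 H:3
  CH(Br) → C:1 H:1 Br:1
  CH2 → C:1 H:2
  CH(F) → C:1 H:1 F:1
  CH(C2H5) → C:3 H:6
  CH2 → C:1 H:2
  CH2COCH3 → C:3 H:5 O:1
Element totals:
  C: 11
  H: 20
  Br: 1
  F: 1
  O: 1
Molecular formula: C11H20BrFO.
DoU = (2C + 2 + N − H − X) / 2 = (2·11 + 2 + 0 − 20 − 2) / 2 = 1.

1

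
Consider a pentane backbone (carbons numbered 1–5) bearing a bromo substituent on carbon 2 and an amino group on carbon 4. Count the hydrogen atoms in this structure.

Atom tally by fragment:
  CH3 → C:1 H:3
  CH(Br) → C:1 H:1 Br:1
  CH2 → C:1 H:2
  CH(NH2) → C:1 H:3 N:1
  CH3 → C:1 H:3
Element totals:
  C: 5
  H: 12
  Br: 1
  N: 1

12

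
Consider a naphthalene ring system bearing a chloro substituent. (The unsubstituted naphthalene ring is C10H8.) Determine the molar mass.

Atom tally by fragment:
  naphthalene ring system core → C:10 H:8
  (− 1 ring H displaced by substituents)
  + Cl → Cl:1
Element totals:
  C: 10
  H: 7
  Cl: 1
Molecular formula: C10H7Cl.
  M = 10(12.011) + 7(1.008) + 35.45
    = 120.110 + 7.056 + 35.450 = 162.616

162.62 g/mol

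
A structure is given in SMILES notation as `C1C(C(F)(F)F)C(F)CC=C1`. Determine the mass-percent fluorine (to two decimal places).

45.20%

Atom tally by fragment:
  cyclohexene ring core → C:6 H:10
  (− 2 ring H displaced by substituents)
  + CF3 → C:1 F:3
  + F → F:1
Element totals:
  C: 7
  H: 8
  F: 4
Molecular formula: C7H8F4.
Molar mass = 168.133 g/mol.
Mass from F: 4 × 18.998 = 75.992 g/mol.
%F = 75.992 / 168.133 × 100 = 45.20%.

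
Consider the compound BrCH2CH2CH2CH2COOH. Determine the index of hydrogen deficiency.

Atom tally by fragment:
  BrCH2 → C:1 H:2 Br:1
  CH2 → C:1 H:2
  CH2 → C:1 H:2
  CH2COOH → C:2 H:3 O:2
Element totals:
  C: 5
  H: 9
  Br: 1
  O: 2
Molecular formula: C5H9BrO2.
DoU = (2C + 2 + N − H − X) / 2 = (2·5 + 2 + 0 − 9 − 1) / 2 = 1.

1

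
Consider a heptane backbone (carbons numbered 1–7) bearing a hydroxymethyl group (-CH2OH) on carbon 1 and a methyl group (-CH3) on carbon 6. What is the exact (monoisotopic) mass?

Atom tally by fragment:
  HOCH2CH2 → C:2 H:5 O:1
  CH2 → C:1 H:2
  CH2 → C:1 H:2
  CH2 → C:1 H:2
  CH2 → C:1 H:2
  CH(CH3) → C:2 H:4
  CH3 → C:1 H:3
Element totals:
  C: 9
  H: 20
  O: 1
Molecular formula: C9H20O.
  M = 9(12.0) + 20(1.007825) + 15.994915
    = 108.000000 + 20.156500 + 15.994915 = 144.151415

144.1514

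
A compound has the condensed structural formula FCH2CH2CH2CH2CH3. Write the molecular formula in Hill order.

C5H11F

Atom tally by fragment:
  FCH2 → C:1 H:2 F:1
  CH2 → C:1 H:2
  CH2 → C:1 H:2
  CH2 → C:1 H:2
  CH3 → C:1 H:3
Element totals:
  C: 5
  H: 11
  F: 1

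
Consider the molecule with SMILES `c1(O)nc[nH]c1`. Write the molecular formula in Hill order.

C3H4N2O

Atom tally by fragment:
  imidazole ring core → C:3 H:4 N:2
  (− 1 ring H displaced by substituents)
  + OH → O:1 H:1
Element totals:
  C: 3
  H: 4
  N: 2
  O: 1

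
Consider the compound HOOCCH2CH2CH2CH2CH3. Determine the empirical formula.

C3H6O

Element totals:
  C: 6
  H: 12
  O: 2
Molecular formula: C6H12O2.
gcd of subscripts = 2; dividing each by 2:
  C: 6/2 = 3
  H: 12/2 = 6
  O: 2/2 = 1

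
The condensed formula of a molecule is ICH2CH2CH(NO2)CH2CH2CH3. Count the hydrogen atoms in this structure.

12

Atom tally by fragment:
  ICH2 → C:1 H:2 I:1
  CH2 → C:1 H:2
  CH(NO2) → C:1 H:1 N:1 O:2
  CH2 → C:1 H:2
  CH2 → C:1 H:2
  CH3 → C:1 H:3
Element totals:
  C: 6
  H: 12
  I: 1
  N: 1
  O: 2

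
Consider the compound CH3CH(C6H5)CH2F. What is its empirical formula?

C9H11F

Atom tally by fragment:
  CH3 → C:1 H:3
  CH(C6H5) → C:7 H:6
  CH2F → C:1 H:2 F:1
Element totals:
  C: 9
  H: 11
  F: 1
Molecular formula: C9H11F.
gcd of subscripts (9, 1, 11) = 1, so the empirical formula equals the molecular formula.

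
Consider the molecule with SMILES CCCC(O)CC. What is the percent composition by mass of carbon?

Atom tally by fragment:
  CH3 → C:1 H:3
  CH2 → C:1 H:2
  CH2 → C:1 H:2
  CH(OH) → C:1 H:2 O:1
  CH2 → C:1 H:2
  CH3 → C:1 H:3
Element totals:
  C: 6
  H: 14
  O: 1
Molecular formula: C6H14O.
Molar mass = 102.177 g/mol.
Mass from C: 6 × 12.011 = 72.066 g/mol.
%C = 72.066 / 102.177 × 100 = 70.53%.

70.53%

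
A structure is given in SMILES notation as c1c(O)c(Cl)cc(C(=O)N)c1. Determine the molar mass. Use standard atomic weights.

171.58 g/mol

Atom tally by fragment:
  benzene ring core → C:6 H:6
  (− 3 ring H displaced by substituents)
  + OH → O:1 H:1
  + Cl → Cl:1
  + CONH2 → C:1 H:2 O:1 N:1
Element totals:
  C: 7
  H: 6
  Cl: 1
  N: 1
  O: 2
Molecular formula: C7H6ClNO2.
  M = 7(12.011) + 6(1.008) + 35.45 + 14.007 + 2(15.999)
    = 84.077 + 6.048 + 35.450 + 14.007 + 31.998 = 171.580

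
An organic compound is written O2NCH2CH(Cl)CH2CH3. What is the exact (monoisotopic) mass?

137.0244

Atom tally by fragment:
  O2NCH2 → C:1 H:2 N:1 O:2
  CH(Cl) → C:1 H:1 Cl:1
  CH2 → C:1 H:2
  CH3 → C:1 H:3
Element totals:
  C: 4
  H: 8
  Cl: 1
  N: 1
  O: 2
Molecular formula: C4H8ClNO2.
  M = 4(12.0) + 8(1.007825) + 34.968853 + 14.003074 + 2(15.994915)
    = 48.000000 + 8.062600 + 34.968853 + 14.003074 + 31.989830 = 137.024357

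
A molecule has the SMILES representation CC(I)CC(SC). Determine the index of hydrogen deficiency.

Atom tally by fragment:
  CH3 → C:1 H:3
  CH(I) → C:1 H:1 I:1
  CH2 → C:1 H:2
  CH2SCH3 → C:2 H:5 S:1
Element totals:
  C: 5
  H: 11
  I: 1
  S: 1
Molecular formula: C5H11IS.
DoU = (2C + 2 + N − H − X) / 2 = (2·5 + 2 + 0 − 11 − 1) / 2 = 0.

0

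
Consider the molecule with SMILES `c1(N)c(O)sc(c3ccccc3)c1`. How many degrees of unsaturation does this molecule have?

Atom tally by fragment:
  thiophene ring core → C:4 H:4 S:1
  (− 3 ring H displaced by substituents)
  + NH2 → N:1 H:2
  + OH → O:1 H:1
  + C6H5 → C:6 H:5
Element totals:
  C: 10
  H: 9
  N: 1
  O: 1
  S: 1
Molecular formula: C10H9NOS.
DoU = (2C + 2 + N − H − X) / 2 = (2·10 + 2 + 1 − 9 − 0) / 2 = 7.

7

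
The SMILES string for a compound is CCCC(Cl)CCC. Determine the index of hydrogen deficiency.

0

Atom tally by fragment:
  CH3 → C:1 H:3
  CH2 → C:1 H:2
  CH2 → C:1 H:2
  CH(Cl) → C:1 H:1 Cl:1
  CH2 → C:1 H:2
  CH2 → C:1 H:2
  CH3 → C:1 H:3
Element totals:
  C: 7
  H: 15
  Cl: 1
Molecular formula: C7H15Cl.
DoU = (2C + 2 + N − H − X) / 2 = (2·7 + 2 + 0 − 15 − 1) / 2 = 0.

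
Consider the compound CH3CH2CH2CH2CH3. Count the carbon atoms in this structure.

5

Atom tally by fragment:
  CH3 → C:1 H:3
  CH2 → C:1 H:2
  CH2 → C:1 H:2
  CH2 → C:1 H:2
  CH3 → C:1 H:3
Element totals:
  C: 5
  H: 12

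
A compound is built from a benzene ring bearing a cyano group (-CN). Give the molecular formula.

Atom tally by fragment:
  benzene ring core → C:6 H:6
  (− 1 ring H displaced by substituents)
  + CN → C:1 N:1
Element totals:
  C: 7
  H: 5
  N: 1

C7H5N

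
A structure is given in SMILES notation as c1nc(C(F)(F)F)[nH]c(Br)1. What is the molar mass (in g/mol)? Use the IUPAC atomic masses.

Atom tally by fragment:
  imidazole ring core → C:3 H:4 N:2
  (− 2 ring H displaced by substituents)
  + CF3 → C:1 F:3
  + Br → Br:1
Element totals:
  C: 4
  H: 2
  Br: 1
  F: 3
  N: 2
Molecular formula: C4H2BrF3N2.
  M = 4(12.011) + 2(1.008) + 79.904 + 3(18.998) + 2(14.007)
    = 48.044 + 2.016 + 79.904 + 56.994 + 28.014 = 214.972

214.97 g/mol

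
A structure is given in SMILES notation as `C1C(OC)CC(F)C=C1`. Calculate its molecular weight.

Atom tally by fragment:
  cyclohexene ring core → C:6 H:10
  (− 2 ring H displaced by substituents)
  + OCH3 → C:1 H:3 O:1
  + F → F:1
Element totals:
  C: 7
  H: 11
  F: 1
  O: 1
Molecular formula: C7H11FO.
  M = 7(12.011) + 11(1.008) + 18.998 + 15.999
    = 84.077 + 11.088 + 18.998 + 15.999 = 130.162

130.16 g/mol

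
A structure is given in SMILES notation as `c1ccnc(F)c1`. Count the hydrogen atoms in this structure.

Atom tally by fragment:
  pyridine ring core → C:5 H:5 N:1
  (− 1 ring H displaced by substituents)
  + F → F:1
Element totals:
  C: 5
  H: 4
  F: 1
  N: 1

4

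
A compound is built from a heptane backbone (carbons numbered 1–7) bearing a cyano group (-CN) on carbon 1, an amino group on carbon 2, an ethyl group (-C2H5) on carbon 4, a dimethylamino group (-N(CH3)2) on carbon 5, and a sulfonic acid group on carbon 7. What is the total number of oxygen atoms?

3

Atom tally by fragment:
  NCCH2 → C:2 H:2 N:1
  CH(NH2) → C:1 H:3 N:1
  CH2 → C:1 H:2
  CH(C2H5) → C:3 H:6
  CH(N(CH3)2) → C:3 H:7 N:1
  CH2 → C:1 H:2
  CH2SO3H → C:1 H:3 S:1 O:3
Element totals:
  C: 12
  H: 25
  N: 3
  O: 3
  S: 1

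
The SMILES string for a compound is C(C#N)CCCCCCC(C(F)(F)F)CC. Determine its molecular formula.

Atom tally by fragment:
  NCCH2 → C:2 H:2 N:1
  CH2 → C:1 H:2
  CH2 → C:1 H:2
  CH2 → C:1 H:2
  CH2 → C:1 H:2
  CH2 → C:1 H:2
  CH2 → C:1 H:2
  CH(CF3) → C:2 H:1 F:3
  CH2 → C:1 H:2
  CH3 → C:1 H:3
Element totals:
  C: 12
  H: 20
  F: 3
  N: 1

C12H20F3N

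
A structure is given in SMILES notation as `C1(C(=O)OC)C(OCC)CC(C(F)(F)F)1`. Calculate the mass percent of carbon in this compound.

47.79%

Atom tally by fragment:
  cyclobutane ring core → C:4 H:8
  (− 3 ring H displaced by substituents)
  + COOCH3 → C:2 H:3 O:2
  + OC2H5 → C:2 H:5 O:1
  + CF3 → C:1 F:3
Element totals:
  C: 9
  H: 13
  F: 3
  O: 3
Molecular formula: C9H13F3O3.
Molar mass = 226.194 g/mol.
Mass from C: 9 × 12.011 = 108.099 g/mol.
%C = 108.099 / 226.194 × 100 = 47.79%.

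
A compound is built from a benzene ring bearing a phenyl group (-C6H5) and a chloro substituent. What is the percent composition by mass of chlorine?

18.79%

Atom tally by fragment:
  benzene ring core → C:6 H:6
  (− 2 ring H displaced by substituents)
  + C6H5 → C:6 H:5
  + Cl → Cl:1
Element totals:
  C: 12
  H: 9
  Cl: 1
Molecular formula: C12H9Cl.
Molar mass = 188.654 g/mol.
Mass from Cl: 1 × 35.45 = 35.450 g/mol.
%Cl = 35.450 / 188.654 × 100 = 18.79%.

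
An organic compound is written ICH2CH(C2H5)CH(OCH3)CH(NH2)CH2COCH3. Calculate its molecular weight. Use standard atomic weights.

313.18 g/mol

Element totals:
  C: 10
  H: 20
  I: 1
  N: 1
  O: 2
Molecular formula: C10H20INO2.
  M = 10(12.011) + 20(1.008) + 126.904 + 14.007 + 2(15.999)
    = 120.110 + 20.160 + 126.904 + 14.007 + 31.998 = 313.179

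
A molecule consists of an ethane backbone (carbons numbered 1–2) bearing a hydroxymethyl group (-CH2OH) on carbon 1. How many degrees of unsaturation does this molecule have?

0

Atom tally by fragment:
  HOCH2CH2 → C:2 H:5 O:1
  CH3 → C:1 H:3
Element totals:
  C: 3
  H: 8
  O: 1
Molecular formula: C3H8O.
DoU = (2C + 2 + N − H − X) / 2 = (2·3 + 2 + 0 − 8 − 0) / 2 = 0.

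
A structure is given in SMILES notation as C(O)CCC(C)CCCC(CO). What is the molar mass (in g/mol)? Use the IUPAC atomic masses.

Atom tally by fragment:
  HOCH2 → C:1 H:3 O:1
  CH2 → C:1 H:2
  CH2 → C:1 H:2
  CH(CH3) → C:2 H:4
  CH2 → C:1 H:2
  CH2 → C:1 H:2
  CH2 → C:1 H:2
  CH2CH2OH → C:2 H:5 O:1
Element totals:
  C: 10
  H: 22
  O: 2
Molecular formula: C10H22O2.
  M = 10(12.011) + 22(1.008) + 2(15.999)
    = 120.110 + 22.176 + 31.998 = 174.284

174.28 g/mol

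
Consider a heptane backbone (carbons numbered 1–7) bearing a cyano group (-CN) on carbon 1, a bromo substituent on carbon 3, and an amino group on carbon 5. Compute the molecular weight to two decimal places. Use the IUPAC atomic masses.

Atom tally by fragment:
  NCCH2 → C:2 H:2 N:1
  CH2 → C:1 H:2
  CH(Br) → C:1 H:1 Br:1
  CH2 → C:1 H:2
  CH(NH2) → C:1 H:3 N:1
  CH2 → C:1 H:2
  CH3 → C:1 H:3
Element totals:
  C: 8
  H: 15
  Br: 1
  N: 2
Molecular formula: C8H15BrN2.
  M = 8(12.011) + 15(1.008) + 79.904 + 2(14.007)
    = 96.088 + 15.120 + 79.904 + 28.014 = 219.126

219.13 g/mol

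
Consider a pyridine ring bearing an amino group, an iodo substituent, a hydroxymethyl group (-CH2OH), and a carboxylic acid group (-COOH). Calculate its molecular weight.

294.05 g/mol

Atom tally by fragment:
  pyridine ring core → C:5 H:5 N:1
  (− 4 ring H displaced by substituents)
  + NH2 → N:1 H:2
  + I → I:1
  + CH2OH → C:1 H:3 O:1
  + COOH → C:1 H:1 O:2
Element totals:
  C: 7
  H: 7
  I: 1
  N: 2
  O: 3
Molecular formula: C7H7IN2O3.
  M = 7(12.011) + 7(1.008) + 126.904 + 2(14.007) + 3(15.999)
    = 84.077 + 7.056 + 126.904 + 28.014 + 47.997 = 294.048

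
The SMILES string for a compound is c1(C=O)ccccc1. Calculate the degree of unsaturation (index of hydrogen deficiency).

Atom tally by fragment:
  benzene ring core → C:6 H:6
  (− 1 ring H displaced by substituents)
  + CHO → C:1 H:1 O:1
Element totals:
  C: 7
  H: 6
  O: 1
Molecular formula: C7H6O.
DoU = (2C + 2 + N − H − X) / 2 = (2·7 + 2 + 0 − 6 − 0) / 2 = 5.

5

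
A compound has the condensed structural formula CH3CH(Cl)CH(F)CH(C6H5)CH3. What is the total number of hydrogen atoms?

Atom tally by fragment:
  CH3 → C:1 H:3
  CH(Cl) → C:1 H:1 Cl:1
  CH(F) → C:1 H:1 F:1
  CH(C6H5) → C:7 H:6
  CH3 → C:1 H:3
Element totals:
  C: 11
  H: 14
  Cl: 1
  F: 1

14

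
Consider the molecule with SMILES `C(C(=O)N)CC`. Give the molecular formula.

C4H9NO

Atom tally by fragment:
  H2NOCCH2 → C:2 H:4 O:1 N:1
  CH2 → C:1 H:2
  CH3 → C:1 H:3
Element totals:
  C: 4
  H: 9
  N: 1
  O: 1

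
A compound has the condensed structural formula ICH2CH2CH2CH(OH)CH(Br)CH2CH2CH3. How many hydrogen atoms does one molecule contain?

16

Atom tally by fragment:
  ICH2 → C:1 H:2 I:1
  CH2 → C:1 H:2
  CH2 → C:1 H:2
  CH(OH) → C:1 H:2 O:1
  CH(Br) → C:1 H:1 Br:1
  CH2 → C:1 H:2
  CH2 → C:1 H:2
  CH3 → C:1 H:3
Element totals:
  C: 8
  H: 16
  Br: 1
  I: 1
  O: 1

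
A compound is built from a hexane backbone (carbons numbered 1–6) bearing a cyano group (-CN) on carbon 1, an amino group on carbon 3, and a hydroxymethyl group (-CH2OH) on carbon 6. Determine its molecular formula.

C8H16N2O

Atom tally by fragment:
  NCCH2 → C:2 H:2 N:1
  CH2 → C:1 H:2
  CH(NH2) → C:1 H:3 N:1
  CH2 → C:1 H:2
  CH2 → C:1 H:2
  CH2CH2OH → C:2 H:5 O:1
Element totals:
  C: 8
  H: 16
  N: 2
  O: 1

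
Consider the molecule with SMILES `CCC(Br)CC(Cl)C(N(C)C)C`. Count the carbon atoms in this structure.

Atom tally by fragment:
  CH3 → C:1 H:3
  CH2 → C:1 H:2
  CH(Br) → C:1 H:1 Br:1
  CH2 → C:1 H:2
  CH(Cl) → C:1 H:1 Cl:1
  CH(N(CH3)2) → C:3 H:7 N:1
  CH3 → C:1 H:3
Element totals:
  C: 9
  H: 19
  Br: 1
  Cl: 1
  N: 1

9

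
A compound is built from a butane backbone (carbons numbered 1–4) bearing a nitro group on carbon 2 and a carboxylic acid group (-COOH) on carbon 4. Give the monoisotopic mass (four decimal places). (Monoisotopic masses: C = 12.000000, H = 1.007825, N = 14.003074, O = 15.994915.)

147.0532

Atom tally by fragment:
  CH3 → C:1 H:3
  CH(NO2) → C:1 H:1 N:1 O:2
  CH2 → C:1 H:2
  CH2COOH → C:2 H:3 O:2
Element totals:
  C: 5
  H: 9
  N: 1
  O: 4
Molecular formula: C5H9NO4.
  M = 5(12.0) + 9(1.007825) + 14.003074 + 4(15.994915)
    = 60.000000 + 9.070425 + 14.003074 + 63.979660 = 147.053159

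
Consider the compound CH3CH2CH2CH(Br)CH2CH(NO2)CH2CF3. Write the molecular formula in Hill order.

C8H13BrF3NO2

Atom tally by fragment:
  CH3 → C:1 H:3
  CH2 → C:1 H:2
  CH2 → C:1 H:2
  CH(Br) → C:1 H:1 Br:1
  CH2 → C:1 H:2
  CH(NO2) → C:1 H:1 N:1 O:2
  CH2CF3 → C:2 H:2 F:3
Element totals:
  C: 8
  H: 13
  Br: 1
  F: 3
  N: 1
  O: 2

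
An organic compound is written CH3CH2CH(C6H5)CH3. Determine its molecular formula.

C10H14

Atom tally by fragment:
  CH3 → C:1 H:3
  CH2 → C:1 H:2
  CH(C6H5) → C:7 H:6
  CH3 → C:1 H:3
Element totals:
  C: 10
  H: 14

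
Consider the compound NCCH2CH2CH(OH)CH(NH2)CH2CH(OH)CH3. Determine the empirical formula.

C4H8NO

Element totals:
  C: 8
  H: 16
  N: 2
  O: 2
Molecular formula: C8H16N2O2.
gcd of subscripts = 2; dividing each by 2:
  C: 8/2 = 4
  H: 16/2 = 8
  N: 2/2 = 1
  O: 2/2 = 1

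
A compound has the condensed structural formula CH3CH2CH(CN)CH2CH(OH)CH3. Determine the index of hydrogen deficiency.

2

Element totals:
  C: 7
  H: 13
  N: 1
  O: 1
Molecular formula: C7H13NO.
DoU = (2C + 2 + N − H − X) / 2 = (2·7 + 2 + 1 − 13 − 0) / 2 = 2.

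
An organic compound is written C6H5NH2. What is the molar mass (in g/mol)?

Atom tally by fragment:
  benzene ring core → C:6 H:6
  (− 1 ring H displaced by substituents)
  + NH2 → N:1 H:2
Element totals:
  C: 6
  H: 7
  N: 1
Molecular formula: C6H7N.
  M = 6(12.011) + 7(1.008) + 14.007
    = 72.066 + 7.056 + 14.007 = 93.129

93.13 g/mol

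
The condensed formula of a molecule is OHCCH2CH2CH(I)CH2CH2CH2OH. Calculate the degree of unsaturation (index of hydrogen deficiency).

Atom tally by fragment:
  OHCCH2 → C:2 H:3 O:1
  CH2 → C:1 H:2
  CH(I) → C:1 H:1 I:1
  CH2 → C:1 H:2
  CH2 → C:1 H:2
  CH2OH → C:1 H:3 O:1
Element totals:
  C: 7
  H: 13
  I: 1
  O: 2
Molecular formula: C7H13IO2.
DoU = (2C + 2 + N − H − X) / 2 = (2·7 + 2 + 0 − 13 − 1) / 2 = 1.

1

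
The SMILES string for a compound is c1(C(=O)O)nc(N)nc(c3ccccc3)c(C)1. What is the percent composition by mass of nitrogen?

Atom tally by fragment:
  pyrimidine ring core → C:4 H:4 N:2
  (− 4 ring H displaced by substituents)
  + COOH → C:1 H:1 O:2
  + NH2 → N:1 H:2
  + C6H5 → C:6 H:5
  + CH3 → C:1 H:3
Element totals:
  C: 12
  H: 11
  N: 3
  O: 2
Molecular formula: C12H11N3O2.
Molar mass = 229.239 g/mol.
Mass from N: 3 × 14.007 = 42.021 g/mol.
%N = 42.021 / 229.239 × 100 = 18.33%.

18.33%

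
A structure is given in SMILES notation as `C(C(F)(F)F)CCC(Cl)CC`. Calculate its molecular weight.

188.62 g/mol

Atom tally by fragment:
  F3CCH2 → C:2 H:2 F:3
  CH2 → C:1 H:2
  CH2 → C:1 H:2
  CH(Cl) → C:1 H:1 Cl:1
  CH2 → C:1 H:2
  CH3 → C:1 H:3
Element totals:
  C: 7
  H: 12
  Cl: 1
  F: 3
Molecular formula: C7H12ClF3.
  M = 7(12.011) + 12(1.008) + 35.45 + 3(18.998)
    = 84.077 + 12.096 + 35.450 + 56.994 = 188.617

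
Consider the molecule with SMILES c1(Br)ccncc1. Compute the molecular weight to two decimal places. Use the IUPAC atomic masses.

158.00 g/mol

Atom tally by fragment:
  pyridine ring core → C:5 H:5 N:1
  (− 1 ring H displaced by substituents)
  + Br → Br:1
Element totals:
  C: 5
  H: 4
  Br: 1
  N: 1
Molecular formula: C5H4BrN.
  M = 5(12.011) + 4(1.008) + 79.904 + 14.007
    = 60.055 + 4.032 + 79.904 + 14.007 = 157.998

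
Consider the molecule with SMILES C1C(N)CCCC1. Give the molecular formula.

C6H13N

Atom tally by fragment:
  cyclohexane ring core → C:6 H:12
  (− 1 ring H displaced by substituents)
  + NH2 → N:1 H:2
Element totals:
  C: 6
  H: 13
  N: 1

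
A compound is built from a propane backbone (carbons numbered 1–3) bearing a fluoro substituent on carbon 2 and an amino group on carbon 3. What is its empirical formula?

Atom tally by fragment:
  CH3 → C:1 H:3
  CH(F) → C:1 H:1 F:1
  CH2NH2 → C:1 H:4 N:1
Element totals:
  C: 3
  H: 8
  F: 1
  N: 1
Molecular formula: C3H8FN.
gcd of subscripts (3, 1, 8, 1) = 1, so the empirical formula equals the molecular formula.

C3H8FN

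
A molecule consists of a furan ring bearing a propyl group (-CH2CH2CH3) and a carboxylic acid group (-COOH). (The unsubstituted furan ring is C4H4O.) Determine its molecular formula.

C8H10O3

Atom tally by fragment:
  furan ring core → C:4 H:4 O:1
  (− 2 ring H displaced by substituents)
  + CH2CH2CH3 → C:3 H:7
  + COOH → C:1 H:1 O:2
Element totals:
  C: 8
  H: 10
  O: 3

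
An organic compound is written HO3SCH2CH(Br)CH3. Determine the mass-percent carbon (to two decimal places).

17.75%

Atom tally by fragment:
  HO3SCH2 → C:1 H:3 S:1 O:3
  CH(Br) → C:1 H:1 Br:1
  CH3 → C:1 H:3
Element totals:
  C: 3
  H: 7
  Br: 1
  O: 3
  S: 1
Molecular formula: C3H7BrO3S.
Molar mass = 203.050 g/mol.
Mass from C: 3 × 12.011 = 36.033 g/mol.
%C = 36.033 / 203.050 × 100 = 17.75%.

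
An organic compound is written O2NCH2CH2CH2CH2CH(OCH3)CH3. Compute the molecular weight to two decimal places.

161.20 g/mol

Element totals:
  C: 7
  H: 15
  N: 1
  O: 3
Molecular formula: C7H15NO3.
  M = 7(12.011) + 15(1.008) + 14.007 + 3(15.999)
    = 84.077 + 15.120 + 14.007 + 47.997 = 161.201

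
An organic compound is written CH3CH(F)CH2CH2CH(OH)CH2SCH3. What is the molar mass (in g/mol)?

166.25 g/mol

Atom tally by fragment:
  CH3 → C:1 H:3
  CH(F) → C:1 H:1 F:1
  CH2 → C:1 H:2
  CH2 → C:1 H:2
  CH(OH) → C:1 H:2 O:1
  CH2SCH3 → C:2 H:5 S:1
Element totals:
  C: 7
  H: 15
  F: 1
  O: 1
  S: 1
Molecular formula: C7H15FOS.
  M = 7(12.011) + 15(1.008) + 18.998 + 15.999 + 32.06
    = 84.077 + 15.120 + 18.998 + 15.999 + 32.060 = 166.254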